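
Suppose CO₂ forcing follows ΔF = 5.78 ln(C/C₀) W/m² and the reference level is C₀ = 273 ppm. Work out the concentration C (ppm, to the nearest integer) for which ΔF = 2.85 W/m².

Set 5.78 ln(C/273) = 2.85, so ln(C/273) = 2.85/5.78 = 0.49308.
Then C/273 = e^0.49308 = 1.63735, giving C = 273 × 1.63735 = 447.00 ppm.

C ≈ 447 ppm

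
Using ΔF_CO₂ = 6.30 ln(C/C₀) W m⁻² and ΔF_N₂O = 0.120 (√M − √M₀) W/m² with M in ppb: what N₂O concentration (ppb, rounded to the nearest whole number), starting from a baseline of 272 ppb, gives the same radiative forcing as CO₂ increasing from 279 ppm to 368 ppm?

CO₂ forcing: 6.30 × ln(368/279) = 6.30 × 0.276871 = 1.74429 W/m².
Set 0.120(√M − √272) = 1.74429: √M = 1.74429/0.120 + √272 = 14.5358 + 16.4924 = 31.0282.
M = (31.0282)² = 962.75 ppb.

M ≈ 963 ppb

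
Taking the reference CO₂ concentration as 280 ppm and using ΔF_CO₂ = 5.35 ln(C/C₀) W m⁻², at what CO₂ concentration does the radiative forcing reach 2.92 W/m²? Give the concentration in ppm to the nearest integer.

C ≈ 483 ppm

Set 5.35 ln(C/280) = 2.92, so ln(C/280) = 2.92/5.35 = 0.54579.
Then C/280 = e^0.54579 = 1.72597, giving C = 280 × 1.72597 = 483.27 ppm.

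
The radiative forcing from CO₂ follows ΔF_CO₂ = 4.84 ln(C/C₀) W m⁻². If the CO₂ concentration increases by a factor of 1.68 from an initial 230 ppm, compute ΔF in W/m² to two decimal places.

ΔF = 4.84 × ln(1.68) = 4.84 × 0.51879 = 2.5109 W/m².

ΔF = 2.51 W/m²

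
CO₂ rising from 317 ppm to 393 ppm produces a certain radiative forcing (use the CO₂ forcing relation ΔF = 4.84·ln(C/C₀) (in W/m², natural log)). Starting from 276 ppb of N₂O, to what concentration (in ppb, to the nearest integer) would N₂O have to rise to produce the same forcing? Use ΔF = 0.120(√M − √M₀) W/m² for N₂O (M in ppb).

CO₂ forcing: 4.84 × ln(393/317) = 4.84 × 0.214908 = 1.04015 W/m².
Set 0.120(√M − √276) = 1.04015: √M = 1.04015/0.120 + √276 = 8.6679 + 16.6132 = 25.2811.
M = (25.2811)² = 639.13 ppb.

M ≈ 639 ppb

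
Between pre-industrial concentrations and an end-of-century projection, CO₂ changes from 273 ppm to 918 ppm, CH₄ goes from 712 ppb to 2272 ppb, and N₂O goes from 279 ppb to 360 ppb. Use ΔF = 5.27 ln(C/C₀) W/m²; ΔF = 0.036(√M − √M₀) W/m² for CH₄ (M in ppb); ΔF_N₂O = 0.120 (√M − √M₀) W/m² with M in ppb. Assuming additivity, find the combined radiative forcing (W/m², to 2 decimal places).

ΔF = 7.42 W/m²

CO₂: 5.27 × ln(918/273) = 5.27 × ln(3.36264) = 5.27 × 1.21273 = 6.3911 W/m².
CH₄: 0.036 × (√2272 − √712) = 0.036 × (47.6655 − 26.6833) = 0.036 × 20.9822 = 0.7554 W/m².
N₂O: 0.120 × (√360 − √279) = 0.120 × (18.9737 − 16.7033) = 0.120 × 2.2704 = 0.2724 W/m².
Total ΔF = 6.3911 + 0.7554 + 0.2724 = 7.4189 W/m².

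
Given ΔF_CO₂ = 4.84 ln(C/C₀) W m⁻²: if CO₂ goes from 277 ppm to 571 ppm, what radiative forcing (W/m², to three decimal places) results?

ΔF = 3.501 W/m²

CO₂: 4.84 × ln(571/277) = 4.84 × ln(2.06137) = 4.84 × 0.72337 = 3.5011 W/m².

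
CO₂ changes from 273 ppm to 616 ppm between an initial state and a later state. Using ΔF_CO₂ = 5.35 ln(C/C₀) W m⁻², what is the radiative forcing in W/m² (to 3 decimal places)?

ΔF = 4.354 W/m²

CO₂ absorption bands are partially saturated, so forcing scales with the logarithm of the concentration ratio.
CO₂: 5.35 × ln(616/273) = 5.35 × ln(2.25641) = 5.35 × 0.81378 = 4.3537 W/m².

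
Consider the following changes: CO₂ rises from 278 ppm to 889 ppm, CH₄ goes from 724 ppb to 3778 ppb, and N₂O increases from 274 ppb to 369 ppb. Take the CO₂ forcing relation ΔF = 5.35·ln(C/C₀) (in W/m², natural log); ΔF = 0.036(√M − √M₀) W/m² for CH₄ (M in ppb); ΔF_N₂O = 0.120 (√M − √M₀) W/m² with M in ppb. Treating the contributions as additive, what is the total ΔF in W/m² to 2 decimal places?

CO₂: 5.35 × ln(889/278) = 5.35 × ln(3.19784) = 5.35 × 1.16248 = 6.2193 W/m².
CH₄: 0.036 × (√3778 − √724) = 0.036 × (61.4654 − 26.9072) = 0.036 × 34.5582 = 1.2441 W/m².
N₂O: 0.120 × (√369 − √274) = 0.120 × (19.2094 − 16.5529) = 0.120 × 2.6565 = 0.3188 W/m².
Total ΔF = 6.2193 + 1.2441 + 0.3188 = 7.7822 W/m².

ΔF = 7.78 W/m²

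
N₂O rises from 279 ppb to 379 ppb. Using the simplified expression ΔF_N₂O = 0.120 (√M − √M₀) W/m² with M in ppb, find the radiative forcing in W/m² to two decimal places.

ΔF = 0.33 W/m²

N₂O: 0.120 × (√379 − √279) = 0.120 × (19.4679 − 16.7033) = 0.120 × 2.7646 = 0.3318 W/m².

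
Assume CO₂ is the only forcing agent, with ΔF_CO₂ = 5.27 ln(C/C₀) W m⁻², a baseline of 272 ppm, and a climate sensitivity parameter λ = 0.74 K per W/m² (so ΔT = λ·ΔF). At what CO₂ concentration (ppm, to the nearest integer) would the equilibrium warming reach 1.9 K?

C ≈ 443 ppm

Required forcing: ΔF = ΔT/λ = 1.9/0.74 = 2.5676 W/m².
Then ln(C/272) = ΔF/5.27 = 2.5676/5.27 = 0.48721.
So C = 272 × e^0.48721 = 272 × 1.62777 = 442.75 ppm.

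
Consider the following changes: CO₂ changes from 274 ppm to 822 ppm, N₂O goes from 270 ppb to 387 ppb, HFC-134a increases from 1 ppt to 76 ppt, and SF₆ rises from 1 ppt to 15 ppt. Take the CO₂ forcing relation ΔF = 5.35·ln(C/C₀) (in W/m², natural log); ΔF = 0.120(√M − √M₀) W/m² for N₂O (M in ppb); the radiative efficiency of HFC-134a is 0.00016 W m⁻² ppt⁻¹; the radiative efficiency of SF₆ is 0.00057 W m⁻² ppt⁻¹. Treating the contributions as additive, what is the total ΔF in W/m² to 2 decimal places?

CO₂: 5.35 × ln(822/274) = 5.35 × ln(3.00000) = 5.35 × 1.09861 = 5.8776 W/m².
N₂O: 0.120 × (√387 − √270) = 0.120 × (19.6723 − 16.4317) = 0.120 × 3.2406 = 0.3889 W/m².
HFC-134a: ΔF = 0.00016 × (76 − 1) = 0.00016 × 75 = 0.0120 W/m².
SF₆: ΔF = 0.00057 × (15 − 1) = 0.00057 × 14 = 0.0080 W/m².
Total ΔF = 5.8776 + 0.3889 + 0.0120 + 0.0080 = 6.2865 W/m².

ΔF = 6.29 W/m²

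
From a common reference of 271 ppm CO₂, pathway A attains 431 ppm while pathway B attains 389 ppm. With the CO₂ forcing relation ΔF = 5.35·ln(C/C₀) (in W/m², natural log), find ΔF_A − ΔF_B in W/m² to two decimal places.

ΔF_A = 5.35 ln(431/271) = 5.35 × 0.46399 = 2.4823 W/m².
ΔF_B = 5.35 ln(389/271) = 5.35 × 0.36146 = 1.9338 W/m².
Difference: 2.4823 − 1.9338 = 0.5485 W/m².
(Equivalently, ΔF_A − ΔF_B = 5.35 ln(431/389) = 5.35 × 0.10253 = 0.5485 W/m².)

ΔF_A − ΔF_B = 0.55 W/m²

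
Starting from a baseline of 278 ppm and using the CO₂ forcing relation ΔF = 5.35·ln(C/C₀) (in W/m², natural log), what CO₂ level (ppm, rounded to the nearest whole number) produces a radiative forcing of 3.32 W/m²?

C ≈ 517 ppm

Set 5.35 ln(C/278) = 3.32, so ln(C/278) = 3.32/5.35 = 0.62056.
Then C/278 = e^0.62056 = 1.85997, giving C = 278 × 1.85997 = 517.07 ppm.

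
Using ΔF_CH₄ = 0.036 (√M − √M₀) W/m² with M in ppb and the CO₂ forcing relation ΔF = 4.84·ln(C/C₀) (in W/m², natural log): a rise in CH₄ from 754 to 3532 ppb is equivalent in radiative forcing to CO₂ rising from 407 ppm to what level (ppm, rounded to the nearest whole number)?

C ≈ 516 ppm

CH₄ forcing: 0.036 × (√3532 − √754) = 0.036 × (59.4306 − 27.4591) = 0.036 × 31.9715 = 1.15097 W/m².
Set 4.84 ln(C/407) = 1.15097: ln(C/407) = 1.15097/4.84 = 0.23780, so C = 407 × e^0.23780 = 407 × 1.26846 = 516.26 ppm.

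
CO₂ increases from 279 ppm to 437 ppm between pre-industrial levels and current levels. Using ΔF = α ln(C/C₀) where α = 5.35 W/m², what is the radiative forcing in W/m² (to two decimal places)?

CO₂: 5.35 × ln(437/279) = 5.35 × ln(1.56631) = 5.35 × 0.44872 = 2.4007 W/m².

ΔF = 2.40 W/m²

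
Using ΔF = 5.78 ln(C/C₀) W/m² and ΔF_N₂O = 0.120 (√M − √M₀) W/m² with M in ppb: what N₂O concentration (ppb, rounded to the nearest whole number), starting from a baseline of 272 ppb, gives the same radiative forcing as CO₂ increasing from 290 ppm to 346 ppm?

CO₂ forcing: 5.78 × ln(346/290) = 5.78 × 0.176558 = 1.02051 W/m².
Set 0.120(√M − √272) = 1.02051: √M = 1.02051/0.120 + √272 = 8.5043 + 16.4924 = 24.9967.
M = (24.9967)² = 624.84 ppb.

M ≈ 625 ppb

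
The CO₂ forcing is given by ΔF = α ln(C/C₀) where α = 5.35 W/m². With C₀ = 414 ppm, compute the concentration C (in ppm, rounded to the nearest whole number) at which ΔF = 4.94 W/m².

C ≈ 1042 ppm

Set 5.35 ln(C/414) = 4.94, so ln(C/414) = 4.94/5.35 = 0.92336.
Then C/414 = e^0.92336 = 2.51774, giving C = 414 × 2.51774 = 1042.34 ppm.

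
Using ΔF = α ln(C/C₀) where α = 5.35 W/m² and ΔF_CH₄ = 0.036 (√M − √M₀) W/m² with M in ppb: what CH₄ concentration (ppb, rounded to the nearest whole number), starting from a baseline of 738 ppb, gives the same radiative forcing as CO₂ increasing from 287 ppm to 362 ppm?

M ≈ 3803 ppb

CO₂ forcing: 5.35 × ln(362/287) = 5.35 × 0.232162 = 1.24207 W/m².
Set 0.036(√M − √738) = 1.24207: √M = 1.24207/0.036 + √738 = 34.5019 + 27.1662 = 61.6681.
M = (61.6681)² = 3802.95 ppb.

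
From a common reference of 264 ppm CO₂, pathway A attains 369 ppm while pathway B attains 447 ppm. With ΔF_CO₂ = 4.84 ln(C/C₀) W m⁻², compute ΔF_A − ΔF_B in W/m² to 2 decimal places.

ΔF_A = 4.84 ln(369/264) = 4.84 × 0.33485 = 1.6207 W/m².
ΔF_B = 4.84 ln(447/264) = 4.84 × 0.52661 = 2.5488 W/m².
Difference: 1.6207 − 2.5488 = -0.9281 W/m².

ΔF_A − ΔF_B = -0.93 W/m²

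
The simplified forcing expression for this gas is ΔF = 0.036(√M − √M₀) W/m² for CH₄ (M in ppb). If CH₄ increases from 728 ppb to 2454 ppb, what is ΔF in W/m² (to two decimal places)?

ΔF = 0.81 W/m²

CH₄: 0.036 × (√2454 − √728) = 0.036 × (49.5379 − 26.9815) = 0.036 × 22.5564 = 0.8120 W/m².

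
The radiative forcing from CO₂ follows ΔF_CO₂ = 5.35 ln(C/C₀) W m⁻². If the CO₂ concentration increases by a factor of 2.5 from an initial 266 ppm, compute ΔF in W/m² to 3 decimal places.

ΔF = 4.902 W/m²

ΔF = 5.35 × ln(2.5) = 5.35 × 0.91629 = 4.9022 W/m².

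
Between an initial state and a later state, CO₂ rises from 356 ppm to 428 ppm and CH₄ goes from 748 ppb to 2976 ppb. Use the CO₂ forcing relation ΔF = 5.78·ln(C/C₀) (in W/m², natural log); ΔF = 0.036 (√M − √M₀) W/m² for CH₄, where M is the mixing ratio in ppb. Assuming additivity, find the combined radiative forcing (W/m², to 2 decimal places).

ΔF = 2.04 W/m²

CO₂: 5.78 × ln(428/356) = 5.78 × ln(1.20225) = 5.78 × 0.18419 = 1.0646 W/m².
CH₄: 0.036 × (√2976 − √748) = 0.036 × (54.5527 − 27.3496) = 0.036 × 27.2031 = 0.9793 W/m².
Total ΔF = 1.0646 + 0.9793 = 2.0439 W/m².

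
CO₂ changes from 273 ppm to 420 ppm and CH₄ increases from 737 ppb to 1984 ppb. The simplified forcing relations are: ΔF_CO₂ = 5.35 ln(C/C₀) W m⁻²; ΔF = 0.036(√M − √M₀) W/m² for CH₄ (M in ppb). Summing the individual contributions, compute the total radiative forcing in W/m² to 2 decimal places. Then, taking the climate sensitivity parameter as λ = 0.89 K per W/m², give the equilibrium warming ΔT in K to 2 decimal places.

CO₂: 5.35 × ln(420/273) = 5.35 × ln(1.53846) = 5.35 × 0.43078 = 2.3047 W/m².
CH₄: 0.036 × (√1984 − √737) = 0.036 × (44.5421 − 27.1477) = 0.036 × 17.3944 = 0.6262 W/m².
Total ΔF = 2.3047 + 0.6262 = 2.9309 W/m².
ΔT = λ ΔF = 0.89 × 2.93 = 2.6077 K.

ΔF = 2.93 W/m²; ΔT = 2.61 K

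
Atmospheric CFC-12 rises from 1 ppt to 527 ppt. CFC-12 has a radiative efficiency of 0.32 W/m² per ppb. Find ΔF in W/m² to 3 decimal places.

CFC-12: Δ = 527 − 1 = 526 ppt = 0.526 ppb; ΔF = 0.32 × 0.526 = 0.1683 W/m².

ΔF = 0.168 W/m²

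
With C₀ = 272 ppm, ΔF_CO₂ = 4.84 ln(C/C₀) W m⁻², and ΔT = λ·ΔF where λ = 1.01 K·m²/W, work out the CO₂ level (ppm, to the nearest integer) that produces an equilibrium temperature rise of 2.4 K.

Required forcing: ΔF = ΔT/λ = 2.4/1.01 = 2.3762 W/m².
Then ln(C/272) = ΔF/4.84 = 2.3762/4.84 = 0.49095.
So C = 272 × e^0.49095 = 272 × 1.63387 = 444.41 ppm.

C ≈ 444 ppm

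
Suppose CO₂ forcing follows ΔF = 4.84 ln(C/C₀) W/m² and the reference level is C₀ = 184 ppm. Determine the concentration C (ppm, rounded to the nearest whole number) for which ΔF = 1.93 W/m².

Set 4.84 ln(C/184) = 1.93, so ln(C/184) = 1.93/4.84 = 0.39876.
Then C/184 = e^0.39876 = 1.48998, giving C = 184 × 1.48998 = 274.16 ppm.

C ≈ 274 ppm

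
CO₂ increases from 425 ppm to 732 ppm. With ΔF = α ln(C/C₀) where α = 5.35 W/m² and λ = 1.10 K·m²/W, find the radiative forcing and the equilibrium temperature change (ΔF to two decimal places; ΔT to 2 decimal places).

ΔF = 2.91 W/m²; ΔT = 3.20 K

CO₂: 5.35 × ln(732/425) = 5.35 × ln(1.72235) = 5.35 × 0.54369 = 2.9087 W/m².
ΔT = λ ΔF = 1.10 × 2.91 = 3.2010 K.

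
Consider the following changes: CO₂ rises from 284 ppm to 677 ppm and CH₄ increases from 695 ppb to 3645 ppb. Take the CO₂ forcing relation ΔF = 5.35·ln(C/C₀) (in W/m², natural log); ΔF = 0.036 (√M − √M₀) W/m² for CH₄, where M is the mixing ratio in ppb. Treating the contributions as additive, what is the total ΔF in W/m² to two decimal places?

CO₂: 5.35 × ln(677/284) = 5.35 × ln(2.38380) = 5.35 × 0.86870 = 4.6475 W/m².
CH₄: 0.036 × (√3645 − √695) = 0.036 × (60.3738 − 26.3629) = 0.036 × 34.0109 = 1.2244 W/m².
Total ΔF = 4.6475 + 1.2244 = 5.8719 W/m².

ΔF = 5.87 W/m²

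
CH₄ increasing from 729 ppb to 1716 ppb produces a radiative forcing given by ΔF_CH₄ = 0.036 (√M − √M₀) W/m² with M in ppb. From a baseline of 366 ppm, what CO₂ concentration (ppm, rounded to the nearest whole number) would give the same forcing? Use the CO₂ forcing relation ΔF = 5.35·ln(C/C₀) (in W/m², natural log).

C ≈ 403 ppm

CH₄ forcing: 0.036 × (√1716 − √729) = 0.036 × (41.4246 − 27.0000) = 0.036 × 14.4246 = 0.51929 W/m².
Set 5.35 ln(C/366) = 0.51929: ln(C/366) = 0.51929/5.35 = 0.09706, so C = 366 × e^0.09706 = 366 × 1.10193 = 403.31 ppm.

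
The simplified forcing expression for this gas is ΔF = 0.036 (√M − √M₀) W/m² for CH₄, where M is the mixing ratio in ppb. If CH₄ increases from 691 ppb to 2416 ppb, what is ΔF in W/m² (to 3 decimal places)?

ΔF = 0.823 W/m²

CH₄: 0.036 × (√2416 − √691) = 0.036 × (49.1528 − 26.2869) = 0.036 × 22.8659 = 0.8232 W/m².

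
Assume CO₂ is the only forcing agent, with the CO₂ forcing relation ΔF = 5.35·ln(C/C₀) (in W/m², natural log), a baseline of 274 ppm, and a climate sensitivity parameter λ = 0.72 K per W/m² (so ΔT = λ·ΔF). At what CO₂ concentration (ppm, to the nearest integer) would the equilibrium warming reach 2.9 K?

C ≈ 582 ppm

Required forcing: ΔF = ΔT/λ = 2.9/0.72 = 4.0278 W/m².
Then ln(C/274) = ΔF/5.35 = 4.0278/5.35 = 0.75286.
So C = 274 × e^0.75286 = 274 × 2.12306 = 581.72 ppm.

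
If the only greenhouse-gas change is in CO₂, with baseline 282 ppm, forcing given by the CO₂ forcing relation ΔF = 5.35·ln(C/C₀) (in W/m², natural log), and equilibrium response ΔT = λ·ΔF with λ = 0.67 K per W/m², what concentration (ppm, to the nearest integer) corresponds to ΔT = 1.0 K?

Required forcing: ΔF = ΔT/λ = 1.0/0.67 = 1.4925 W/m².
Then ln(C/282) = ΔF/5.35 = 1.4925/5.35 = 0.27897.
So C = 282 × e^0.27897 = 282 × 1.32177 = 372.74 ppm.

C ≈ 373 ppm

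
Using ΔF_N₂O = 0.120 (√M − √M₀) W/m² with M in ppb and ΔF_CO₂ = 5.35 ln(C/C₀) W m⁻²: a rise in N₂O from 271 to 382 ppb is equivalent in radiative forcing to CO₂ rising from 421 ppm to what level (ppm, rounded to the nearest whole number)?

N₂O forcing: 0.120 × (√382 − √271) = 0.120 × (19.5448 − 16.4621) = 0.120 × 3.0827 = 0.36992 W/m².
Set 5.35 ln(C/421) = 0.36992: ln(C/421) = 0.36992/5.35 = 0.06914, so C = 421 × e^0.06914 = 421 × 1.07159 = 451.14 ppm.

C ≈ 451 ppm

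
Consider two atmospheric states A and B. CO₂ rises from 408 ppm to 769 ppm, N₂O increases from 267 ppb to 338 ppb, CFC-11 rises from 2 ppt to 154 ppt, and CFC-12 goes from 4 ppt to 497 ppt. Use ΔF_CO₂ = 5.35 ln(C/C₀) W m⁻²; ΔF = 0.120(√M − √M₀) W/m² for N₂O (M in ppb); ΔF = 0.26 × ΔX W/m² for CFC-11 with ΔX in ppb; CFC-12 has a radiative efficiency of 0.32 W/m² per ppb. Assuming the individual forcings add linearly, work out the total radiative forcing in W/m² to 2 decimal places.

CO₂: 5.35 × ln(769/408) = 5.35 × ln(1.88480) = 5.35 × 0.63382 = 3.3909 W/m².
N₂O: 0.120 × (√338 − √267) = 0.120 × (18.3848 − 16.3401) = 0.120 × 2.0447 = 0.2454 W/m².
CFC-11: Δ = 154 − 2 = 152 ppt = 0.152 ppb; ΔF = 0.26 × 0.152 = 0.0395 W/m².
CFC-12: Δ = 497 − 4 = 493 ppt = 0.493 ppb; ΔF = 0.32 × 0.493 = 0.1578 W/m².
Total ΔF = 3.3909 + 0.2454 + 0.0395 + 0.1578 = 3.8336 W/m².

ΔF = 3.83 W/m²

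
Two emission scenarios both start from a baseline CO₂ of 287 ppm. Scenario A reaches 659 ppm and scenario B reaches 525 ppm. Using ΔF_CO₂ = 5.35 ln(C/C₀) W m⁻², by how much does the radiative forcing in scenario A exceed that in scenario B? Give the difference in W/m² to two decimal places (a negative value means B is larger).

ΔF_A = 5.35 ln(659/287) = 5.35 × 0.83124 = 4.4471 W/m².
ΔF_B = 5.35 ln(525/287) = 5.35 × 0.60392 = 3.2310 W/m².
Difference: 4.4471 − 3.2310 = 1.2161 W/m².

ΔF_A − ΔF_B = 1.22 W/m²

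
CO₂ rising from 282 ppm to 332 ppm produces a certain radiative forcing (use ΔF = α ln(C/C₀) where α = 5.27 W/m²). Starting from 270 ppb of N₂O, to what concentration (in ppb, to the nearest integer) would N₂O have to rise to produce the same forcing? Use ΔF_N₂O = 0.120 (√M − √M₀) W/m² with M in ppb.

CO₂ forcing: 5.27 × ln(332/282) = 5.27 × 0.163228 = 0.86021 W/m².
Set 0.120(√M − √270) = 0.86021: √M = 0.86021/0.120 + √270 = 7.1684 + 16.4317 = 23.6001.
M = (23.6001)² = 556.96 ppb.

M ≈ 557 ppb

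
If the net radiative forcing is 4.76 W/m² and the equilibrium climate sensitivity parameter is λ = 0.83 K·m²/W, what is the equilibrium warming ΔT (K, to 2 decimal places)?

ΔT = λ ΔF = 0.83 × 4.76 = 3.9508 K.

ΔT = 3.95 K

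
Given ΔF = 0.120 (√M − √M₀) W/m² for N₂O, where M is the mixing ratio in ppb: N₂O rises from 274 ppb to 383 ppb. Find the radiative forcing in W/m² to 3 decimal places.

ΔF = 0.362 W/m²

N₂O: 0.120 × (√383 − √274) = 0.120 × (19.5704 − 16.5529) = 0.120 × 3.0175 = 0.3621 W/m².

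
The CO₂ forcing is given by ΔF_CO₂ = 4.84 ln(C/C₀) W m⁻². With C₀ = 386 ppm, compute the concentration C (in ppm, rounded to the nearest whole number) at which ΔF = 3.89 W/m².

C ≈ 862 ppm

Set 4.84 ln(C/386) = 3.89, so ln(C/386) = 3.89/4.84 = 0.80372.
Then C/386 = e^0.80372 = 2.23384, giving C = 386 × 2.23384 = 862.26 ppm.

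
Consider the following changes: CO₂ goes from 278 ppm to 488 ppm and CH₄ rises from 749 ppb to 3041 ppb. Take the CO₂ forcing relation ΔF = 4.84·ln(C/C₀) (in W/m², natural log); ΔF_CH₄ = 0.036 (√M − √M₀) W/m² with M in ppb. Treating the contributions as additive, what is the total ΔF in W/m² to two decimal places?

ΔF = 3.72 W/m²

CO₂: 4.84 × ln(488/278) = 4.84 × ln(1.75540) = 4.84 × 0.56270 = 2.7235 W/m².
CH₄: 0.036 × (√3041 − √749) = 0.036 × (55.1453 − 27.3679) = 0.036 × 27.7774 = 1.0000 W/m².
Total ΔF = 2.7235 + 1.0000 = 3.7235 W/m².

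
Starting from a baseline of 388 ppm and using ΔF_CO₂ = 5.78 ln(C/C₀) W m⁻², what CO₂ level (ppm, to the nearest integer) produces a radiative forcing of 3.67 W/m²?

C ≈ 732 ppm

Set 5.78 ln(C/388) = 3.67, so ln(C/388) = 3.67/5.78 = 0.63495.
Then C/388 = e^0.63495 = 1.88693, giving C = 388 × 1.88693 = 732.13 ppm.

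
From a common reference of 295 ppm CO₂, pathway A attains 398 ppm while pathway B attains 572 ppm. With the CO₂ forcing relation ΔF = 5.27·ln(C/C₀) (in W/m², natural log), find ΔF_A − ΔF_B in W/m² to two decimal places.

ΔF_A − ΔF_B = -1.91 W/m²

ΔF_A = 5.27 ln(398/295) = 5.27 × 0.29948 = 1.5783 W/m².
ΔF_B = 5.27 ln(572/295) = 5.27 × 0.66216 = 3.4896 W/m².
Difference: 1.5783 − 3.4896 = -1.9113 W/m².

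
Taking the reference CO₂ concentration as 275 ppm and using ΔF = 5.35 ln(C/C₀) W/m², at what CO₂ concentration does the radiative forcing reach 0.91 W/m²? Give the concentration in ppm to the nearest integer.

C ≈ 326 ppm

Set 5.35 ln(C/275) = 0.91, so ln(C/275) = 0.91/5.35 = 0.17009.
Then C/275 = e^0.17009 = 1.18541, giving C = 275 × 1.18541 = 325.99 ppm.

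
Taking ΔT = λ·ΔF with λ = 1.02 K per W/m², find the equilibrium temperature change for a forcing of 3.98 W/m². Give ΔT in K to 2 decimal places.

ΔT = λ ΔF = 1.02 × 3.98 = 4.0596 K.

ΔT = 4.06 K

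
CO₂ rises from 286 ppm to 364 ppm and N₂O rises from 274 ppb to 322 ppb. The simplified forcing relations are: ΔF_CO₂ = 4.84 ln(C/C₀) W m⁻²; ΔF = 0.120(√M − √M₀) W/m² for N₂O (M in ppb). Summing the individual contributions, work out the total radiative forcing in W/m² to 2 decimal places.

ΔF = 1.33 W/m²

CO₂: 4.84 × ln(364/286) = 4.84 × ln(1.27273) = 4.84 × 0.24116 = 1.1672 W/m².
N₂O: 0.120 × (√322 − √274) = 0.120 × (17.9444 − 16.5529) = 0.120 × 1.3915 = 0.1670 W/m².
Total ΔF = 1.1672 + 0.1670 = 1.3342 W/m².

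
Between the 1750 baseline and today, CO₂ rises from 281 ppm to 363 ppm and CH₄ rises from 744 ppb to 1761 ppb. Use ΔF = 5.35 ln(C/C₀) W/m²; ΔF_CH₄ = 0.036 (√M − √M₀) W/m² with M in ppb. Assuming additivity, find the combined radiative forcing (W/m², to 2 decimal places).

ΔF = 1.90 W/m²

CO₂: 5.35 × ln(363/281) = 5.35 × ln(1.29181) = 5.35 × 0.25604 = 1.3698 W/m².
CH₄: 0.036 × (√1761 − √744) = 0.036 × (41.9643 − 27.2764) = 0.036 × 14.6879 = 0.5288 W/m².
Total ΔF = 1.3698 + 0.5288 = 1.8986 W/m².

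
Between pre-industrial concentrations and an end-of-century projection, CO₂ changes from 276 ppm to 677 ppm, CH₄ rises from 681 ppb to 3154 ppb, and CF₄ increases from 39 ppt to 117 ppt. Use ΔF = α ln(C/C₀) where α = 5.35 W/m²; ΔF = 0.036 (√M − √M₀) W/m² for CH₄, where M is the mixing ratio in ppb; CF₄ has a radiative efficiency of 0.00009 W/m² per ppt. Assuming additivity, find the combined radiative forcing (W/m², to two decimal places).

ΔF = 5.89 W/m²

CO₂: 5.35 × ln(677/276) = 5.35 × ln(2.45290) = 5.35 × 0.89727 = 4.8004 W/m².
CH₄: 0.036 × (√3154 − √681) = 0.036 × (56.1605 − 26.0960) = 0.036 × 30.0645 = 1.0823 W/m².
CF₄: ΔF = 0.00009 × (117 − 39) = 0.00009 × 78 = 0.0070 W/m².
Total ΔF = 4.8004 + 1.0823 + 0.0070 = 5.8897 W/m².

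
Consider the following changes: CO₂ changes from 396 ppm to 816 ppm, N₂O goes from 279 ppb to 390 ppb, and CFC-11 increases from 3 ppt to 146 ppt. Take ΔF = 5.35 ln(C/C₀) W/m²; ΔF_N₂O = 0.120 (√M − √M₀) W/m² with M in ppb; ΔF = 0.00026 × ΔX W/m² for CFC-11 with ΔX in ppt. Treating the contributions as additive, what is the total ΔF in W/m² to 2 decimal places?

ΔF = 4.27 W/m²

CO₂: 5.35 × ln(816/396) = 5.35 × ln(2.06061) = 5.35 × 0.72300 = 3.8681 W/m².
N₂O: 0.120 × (√390 − √279) = 0.120 × (19.7484 − 16.7033) = 0.120 × 3.0451 = 0.3654 W/m².
CFC-11: ΔF = 0.00026 × (146 − 3) = 0.00026 × 143 = 0.0372 W/m².
Total ΔF = 3.8681 + 0.3654 + 0.0372 = 4.2707 W/m².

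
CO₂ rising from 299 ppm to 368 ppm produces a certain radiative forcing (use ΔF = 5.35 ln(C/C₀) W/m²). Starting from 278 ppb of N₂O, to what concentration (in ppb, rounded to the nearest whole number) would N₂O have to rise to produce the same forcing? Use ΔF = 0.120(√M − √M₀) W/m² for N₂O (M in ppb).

M ≈ 672 ppb

CO₂ forcing: 5.35 × ln(368/299) = 5.35 × 0.207639 = 1.11087 W/m².
Set 0.120(√M − √278) = 1.11087: √M = 1.11087/0.120 + √278 = 9.2573 + 16.6733 = 25.9306.
M = (25.9306)² = 672.40 ppb.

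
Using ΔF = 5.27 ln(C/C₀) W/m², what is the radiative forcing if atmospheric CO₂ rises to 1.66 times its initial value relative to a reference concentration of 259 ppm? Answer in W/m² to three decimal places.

ΔF = 5.27 × ln(1.66) = 5.27 × 0.50682 = 2.6709 W/m².

ΔF = 2.671 W/m²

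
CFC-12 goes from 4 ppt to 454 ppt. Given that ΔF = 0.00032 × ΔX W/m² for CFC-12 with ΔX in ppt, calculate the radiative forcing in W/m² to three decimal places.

CFC-12: ΔF = 0.00032 × (454 − 4) = 0.00032 × 450 = 0.1440 W/m².

ΔF = 0.144 W/m²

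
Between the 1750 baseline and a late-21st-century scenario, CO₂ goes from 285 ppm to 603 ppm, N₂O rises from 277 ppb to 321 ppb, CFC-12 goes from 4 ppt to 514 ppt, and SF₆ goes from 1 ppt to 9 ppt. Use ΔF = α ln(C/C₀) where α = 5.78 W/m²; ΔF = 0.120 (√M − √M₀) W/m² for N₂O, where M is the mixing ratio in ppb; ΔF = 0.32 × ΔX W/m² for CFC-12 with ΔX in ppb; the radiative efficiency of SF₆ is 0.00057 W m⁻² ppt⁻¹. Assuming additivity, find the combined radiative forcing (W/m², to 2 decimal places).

ΔF = 4.65 W/m²

CO₂: 5.78 × ln(603/285) = 5.78 × ln(2.11579) = 5.78 × 0.74943 = 4.3317 W/m².
N₂O: 0.120 × (√321 − √277) = 0.120 × (17.9165 − 16.6433) = 0.120 × 1.2732 = 0.1528 W/m².
CFC-12: Δ = 514 − 4 = 510 ppt = 0.510 ppb; ΔF = 0.32 × 0.510 = 0.1632 W/m².
SF₆: ΔF = 0.00057 × (9 − 1) = 0.00057 × 8 = 0.0046 W/m².
Total ΔF = 4.3317 + 0.1528 + 0.1632 + 0.0046 = 4.6523 W/m².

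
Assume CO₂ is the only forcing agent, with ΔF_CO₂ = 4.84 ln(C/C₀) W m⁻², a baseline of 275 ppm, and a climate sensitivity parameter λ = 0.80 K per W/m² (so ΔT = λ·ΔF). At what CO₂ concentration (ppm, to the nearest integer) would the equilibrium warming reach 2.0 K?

C ≈ 461 ppm

Required forcing: ΔF = ΔT/λ = 2.0/0.80 = 2.5000 W/m².
Then ln(C/275) = ΔF/4.84 = 2.5000/4.84 = 0.51653.
So C = 275 × e^0.51653 = 275 × 1.67620 = 460.96 ppm.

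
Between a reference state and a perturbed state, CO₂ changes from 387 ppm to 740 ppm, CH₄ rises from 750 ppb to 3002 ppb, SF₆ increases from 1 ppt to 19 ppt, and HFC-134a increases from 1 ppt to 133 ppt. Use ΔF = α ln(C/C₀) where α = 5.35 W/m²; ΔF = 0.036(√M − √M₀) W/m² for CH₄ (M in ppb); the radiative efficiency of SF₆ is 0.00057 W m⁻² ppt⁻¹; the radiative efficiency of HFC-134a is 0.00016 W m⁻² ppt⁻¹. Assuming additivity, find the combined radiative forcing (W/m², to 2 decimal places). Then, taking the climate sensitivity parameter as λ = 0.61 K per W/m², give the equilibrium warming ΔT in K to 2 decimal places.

ΔF = 4.49 W/m²; ΔT = 2.74 K

CO₂: 5.35 × ln(740/387) = 5.35 × ln(1.91214) = 5.35 × 0.64822 = 3.4680 W/m².
CH₄: 0.036 × (√3002 − √750) = 0.036 × (54.7905 − 27.3861) = 0.036 × 27.4044 = 0.9866 W/m².
SF₆: ΔF = 0.00057 × (19 − 1) = 0.00057 × 18 = 0.0103 W/m².
HFC-134a: ΔF = 0.00016 × (133 − 1) = 0.00016 × 132 = 0.0211 W/m².
Total ΔF = 3.4680 + 0.9866 + 0.0103 + 0.0211 = 4.4860 W/m².
ΔT = λ ΔF = 0.61 × 4.49 = 2.7389 K.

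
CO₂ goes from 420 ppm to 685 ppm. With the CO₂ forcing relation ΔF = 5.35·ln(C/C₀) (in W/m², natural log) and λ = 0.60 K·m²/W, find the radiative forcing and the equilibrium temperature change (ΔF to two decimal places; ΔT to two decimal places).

CO₂: 5.35 × ln(685/420) = 5.35 × ln(1.63095) = 5.35 × 0.48916 = 2.6170 W/m².
ΔT = λ ΔF = 0.60 × 2.62 = 1.5720 K.

ΔF = 2.62 W/m²; ΔT = 1.57 K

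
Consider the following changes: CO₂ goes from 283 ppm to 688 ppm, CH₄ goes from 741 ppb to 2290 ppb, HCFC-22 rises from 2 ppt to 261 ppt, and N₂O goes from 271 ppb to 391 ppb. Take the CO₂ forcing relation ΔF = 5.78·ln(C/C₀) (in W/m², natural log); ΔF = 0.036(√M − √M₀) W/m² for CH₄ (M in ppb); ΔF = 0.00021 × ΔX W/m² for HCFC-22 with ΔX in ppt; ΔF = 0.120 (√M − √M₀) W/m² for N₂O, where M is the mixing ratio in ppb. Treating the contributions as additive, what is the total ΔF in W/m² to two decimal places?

ΔF = 6.33 W/m²

CO₂: 5.78 × ln(688/283) = 5.78 × ln(2.43110) = 5.78 × 0.88834 = 5.1346 W/m².
CH₄: 0.036 × (√2290 − √741) = 0.036 × (47.8539 − 27.2213) = 0.036 × 20.6326 = 0.7428 W/m².
HCFC-22: ΔF = 0.00021 × (261 − 2) = 0.00021 × 259 = 0.0544 W/m².
N₂O: 0.120 × (√391 − √271) = 0.120 × (19.7737 − 16.4621) = 0.120 × 3.3116 = 0.3974 W/m².
Total ΔF = 5.1346 + 0.7428 + 0.0544 + 0.3974 = 6.3292 W/m².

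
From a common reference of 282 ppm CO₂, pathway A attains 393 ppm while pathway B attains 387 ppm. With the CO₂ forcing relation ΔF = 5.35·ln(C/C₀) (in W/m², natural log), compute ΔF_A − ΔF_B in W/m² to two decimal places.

ΔF_A = 5.35 ln(393/282) = 5.35 × 0.33190 = 1.7757 W/m².
ΔF_B = 5.35 ln(387/282) = 5.35 × 0.31652 = 1.6934 W/m².
Difference: 1.7757 − 1.6934 = 0.0823 W/m².
(Equivalently, ΔF_A − ΔF_B = 5.35 ln(393/387) = 5.35 × 0.01538 = 0.0823 W/m².)

ΔF_A − ΔF_B = 0.08 W/m²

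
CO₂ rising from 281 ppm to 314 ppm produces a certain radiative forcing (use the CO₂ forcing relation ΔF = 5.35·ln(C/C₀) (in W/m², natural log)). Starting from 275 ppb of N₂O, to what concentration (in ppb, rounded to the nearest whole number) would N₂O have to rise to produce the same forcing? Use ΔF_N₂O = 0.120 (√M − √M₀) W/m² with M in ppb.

CO₂ forcing: 5.35 × ln(314/281) = 5.35 × 0.111038 = 0.59405 W/m².
Set 0.120(√M − √275) = 0.59405: √M = 0.59405/0.120 + √275 = 4.9504 + 16.5831 = 21.5335.
M = (21.5335)² = 463.69 ppb.

M ≈ 464 ppb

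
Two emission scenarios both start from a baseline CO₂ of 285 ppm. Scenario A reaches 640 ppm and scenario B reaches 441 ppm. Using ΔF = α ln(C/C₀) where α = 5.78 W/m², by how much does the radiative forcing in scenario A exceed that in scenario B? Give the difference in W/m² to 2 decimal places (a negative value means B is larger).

ΔF_A − ΔF_B = 2.15 W/m²

ΔF_A = 5.78 ln(640/285) = 5.78 × 0.80898 = 4.6759 W/m².
ΔF_B = 5.78 ln(441/285) = 5.78 × 0.43656 = 2.5233 W/m².
Difference: 4.6759 − 2.5233 = 2.1526 W/m².
(Equivalently, ΔF_A − ΔF_B = 5.78 ln(640/441) = 5.78 × 0.37242 = 2.1526 W/m².)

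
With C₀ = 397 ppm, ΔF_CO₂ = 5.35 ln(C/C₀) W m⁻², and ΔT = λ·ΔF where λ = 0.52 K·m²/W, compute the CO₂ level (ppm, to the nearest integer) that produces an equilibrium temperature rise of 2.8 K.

C ≈ 1086 ppm

Required forcing: ΔF = ΔT/λ = 2.8/0.52 = 5.3846 W/m².
Then ln(C/397) = ΔF/5.35 = 5.3846/5.35 = 1.00647.
So C = 397 × e^1.00647 = 397 × 2.73593 = 1086.16 ppm.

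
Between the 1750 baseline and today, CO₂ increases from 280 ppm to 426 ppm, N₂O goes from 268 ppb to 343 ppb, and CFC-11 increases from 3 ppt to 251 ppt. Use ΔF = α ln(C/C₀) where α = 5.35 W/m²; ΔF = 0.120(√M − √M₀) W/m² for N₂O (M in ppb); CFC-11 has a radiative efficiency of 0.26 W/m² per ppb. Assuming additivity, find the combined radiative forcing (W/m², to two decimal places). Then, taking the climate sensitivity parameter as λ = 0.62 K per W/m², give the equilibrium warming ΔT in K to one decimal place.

ΔF = 2.57 W/m²; ΔT = 1.6 K

CO₂: 5.35 × ln(426/280) = 5.35 × ln(1.52143) = 5.35 × 0.41965 = 2.2451 W/m².
N₂O: 0.120 × (√343 − √268) = 0.120 × (18.5203 − 16.3707) = 0.120 × 2.1496 = 0.2580 W/m².
CFC-11: Δ = 251 − 3 = 248 ppt = 0.248 ppb; ΔF = 0.26 × 0.248 = 0.0645 W/m².
Total ΔF = 2.2451 + 0.2580 + 0.0645 = 2.5676 W/m².
ΔT = λ ΔF = 0.62 × 2.57 = 1.5934 K.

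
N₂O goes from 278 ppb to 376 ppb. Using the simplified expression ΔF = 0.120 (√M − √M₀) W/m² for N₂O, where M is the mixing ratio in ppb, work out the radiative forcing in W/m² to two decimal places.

N₂O: 0.120 × (√376 − √278) = 0.120 × (19.3907 − 16.6733) = 0.120 × 2.7174 = 0.3261 W/m².

ΔF = 0.33 W/m²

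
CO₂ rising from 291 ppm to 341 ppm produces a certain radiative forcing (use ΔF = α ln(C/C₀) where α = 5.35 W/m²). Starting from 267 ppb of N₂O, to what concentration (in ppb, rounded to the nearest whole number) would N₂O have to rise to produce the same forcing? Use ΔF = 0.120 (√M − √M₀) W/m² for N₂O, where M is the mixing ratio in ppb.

M ≈ 548 ppb

CO₂ forcing: 5.35 × ln(341/291) = 5.35 × 0.158559 = 0.84829 W/m².
Set 0.120(√M − √267) = 0.84829: √M = 0.84829/0.120 + √267 = 7.0691 + 16.3401 = 23.4092.
M = (23.4092)² = 547.99 ppb.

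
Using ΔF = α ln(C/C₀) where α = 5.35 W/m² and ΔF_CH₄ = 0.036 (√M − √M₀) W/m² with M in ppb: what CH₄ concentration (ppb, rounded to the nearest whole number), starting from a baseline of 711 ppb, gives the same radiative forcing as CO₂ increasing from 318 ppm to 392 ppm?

CO₂ forcing: 5.35 × ln(392/318) = 5.35 × 0.209210 = 1.11927 W/m².
Set 0.036(√M − √711) = 1.11927: √M = 1.11927/0.036 + √711 = 31.0908 + 26.6646 = 57.7554.
M = (57.7554)² = 3335.69 ppb.

M ≈ 3336 ppb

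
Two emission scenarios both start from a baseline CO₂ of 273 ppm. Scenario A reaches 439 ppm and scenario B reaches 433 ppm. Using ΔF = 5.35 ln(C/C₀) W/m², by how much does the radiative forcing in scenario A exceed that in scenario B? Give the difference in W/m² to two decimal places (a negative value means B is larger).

ΔF_A = 5.35 ln(439/273) = 5.35 × 0.47503 = 2.5414 W/m².
ΔF_B = 5.35 ln(433/273) = 5.35 × 0.46127 = 2.4678 W/m².
Difference: 2.5414 − 2.4678 = 0.0736 W/m².

ΔF_A − ΔF_B = 0.07 W/m²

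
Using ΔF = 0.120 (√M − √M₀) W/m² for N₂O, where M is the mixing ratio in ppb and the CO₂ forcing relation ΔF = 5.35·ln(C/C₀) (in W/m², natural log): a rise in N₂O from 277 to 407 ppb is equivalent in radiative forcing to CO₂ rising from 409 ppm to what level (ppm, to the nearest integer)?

C ≈ 443 ppm

N₂O forcing: 0.120 × (√407 − √277) = 0.120 × (20.1742 − 16.6433) = 0.120 × 3.5309 = 0.42371 W/m².
Set 5.35 ln(C/409) = 0.42371: ln(C/409) = 0.42371/5.35 = 0.07920, so C = 409 × e^0.07920 = 409 × 1.08242 = 442.71 ppm.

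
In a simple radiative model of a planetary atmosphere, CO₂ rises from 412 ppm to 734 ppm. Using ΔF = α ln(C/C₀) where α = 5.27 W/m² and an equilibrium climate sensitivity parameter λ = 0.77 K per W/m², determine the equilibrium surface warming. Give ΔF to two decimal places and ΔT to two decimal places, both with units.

CO₂: 5.27 × ln(734/412) = 5.27 × ln(1.78155) = 5.27 × 0.57748 = 3.0433 W/m².
ΔT = λ ΔF = 0.77 × 3.04 = 2.3408 K.

ΔF = 3.04 W/m²; ΔT = 2.34 K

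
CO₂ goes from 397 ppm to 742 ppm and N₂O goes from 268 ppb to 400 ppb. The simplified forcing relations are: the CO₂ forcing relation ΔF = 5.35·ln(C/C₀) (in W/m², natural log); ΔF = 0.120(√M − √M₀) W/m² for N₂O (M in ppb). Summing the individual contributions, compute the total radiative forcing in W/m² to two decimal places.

CO₂: 5.35 × ln(742/397) = 5.35 × ln(1.86902) = 5.35 × 0.62541 = 3.3459 W/m².
N₂O: 0.120 × (√400 − √268) = 0.120 × (20.0000 − 16.3707) = 0.120 × 3.6293 = 0.4355 W/m².
Total ΔF = 3.3459 + 0.4355 = 3.7814 W/m².

ΔF = 3.78 W/m²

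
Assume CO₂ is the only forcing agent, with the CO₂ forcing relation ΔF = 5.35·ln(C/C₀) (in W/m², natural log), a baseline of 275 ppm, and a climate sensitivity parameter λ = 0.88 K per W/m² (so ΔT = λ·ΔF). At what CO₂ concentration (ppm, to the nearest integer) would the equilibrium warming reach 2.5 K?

Required forcing: ΔF = ΔT/λ = 2.5/0.88 = 2.8409 W/m².
Then ln(C/275) = ΔF/5.35 = 2.8409/5.35 = 0.53101.
So C = 275 × e^0.53101 = 275 × 1.70065 = 467.68 ppm.

C ≈ 468 ppm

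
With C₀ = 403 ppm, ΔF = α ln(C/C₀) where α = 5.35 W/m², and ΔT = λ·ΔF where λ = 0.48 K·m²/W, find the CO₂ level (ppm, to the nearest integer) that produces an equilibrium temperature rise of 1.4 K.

C ≈ 695 ppm

Required forcing: ΔF = ΔT/λ = 1.4/0.48 = 2.9167 W/m².
Then ln(C/403) = ΔF/5.35 = 2.9167/5.35 = 0.54518.
So C = 403 × e^0.54518 = 403 × 1.72492 = 695.14 ppm.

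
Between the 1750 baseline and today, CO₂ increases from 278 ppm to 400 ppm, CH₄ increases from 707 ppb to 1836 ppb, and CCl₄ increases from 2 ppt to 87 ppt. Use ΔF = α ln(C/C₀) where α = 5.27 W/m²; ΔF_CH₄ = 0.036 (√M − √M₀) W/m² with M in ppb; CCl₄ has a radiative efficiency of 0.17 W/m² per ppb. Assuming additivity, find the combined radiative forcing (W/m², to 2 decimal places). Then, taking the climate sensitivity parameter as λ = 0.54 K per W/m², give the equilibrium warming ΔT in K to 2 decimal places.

ΔF = 2.52 W/m²; ΔT = 1.36 K

CO₂: 5.27 × ln(400/278) = 5.27 × ln(1.43885) = 5.27 × 0.36384 = 1.9174 W/m².
CH₄: 0.036 × (√1836 − √707) = 0.036 × (42.8486 − 26.5895) = 0.036 × 16.2591 = 0.5853 W/m².
CCl₄: Δ = 87 − 2 = 85 ppt = 0.085 ppb; ΔF = 0.17 × 0.085 = 0.0145 W/m².
Total ΔF = 1.9174 + 0.5853 + 0.0145 = 2.5172 W/m².
ΔT = λ ΔF = 0.54 × 2.52 = 1.3608 K.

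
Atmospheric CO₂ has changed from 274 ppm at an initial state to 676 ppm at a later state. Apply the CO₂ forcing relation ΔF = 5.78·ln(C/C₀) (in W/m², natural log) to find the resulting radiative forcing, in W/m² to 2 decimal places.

ΔF = 5.22 W/m²

CO₂: 5.78 × ln(676/274) = 5.78 × ln(2.46715) = 5.78 × 0.90306 = 5.2197 W/m².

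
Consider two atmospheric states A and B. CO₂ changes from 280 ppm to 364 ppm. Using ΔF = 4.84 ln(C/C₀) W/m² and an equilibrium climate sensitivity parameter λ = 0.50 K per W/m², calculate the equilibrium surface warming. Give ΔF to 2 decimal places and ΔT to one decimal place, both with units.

CO₂: 4.84 × ln(364/280) = 4.84 × ln(1.30000) = 4.84 × 0.26236 = 1.2698 W/m².
ΔT = λ ΔF = 0.50 × 1.27 = 0.6350 K.

ΔF = 1.27 W/m²; ΔT = 0.6 K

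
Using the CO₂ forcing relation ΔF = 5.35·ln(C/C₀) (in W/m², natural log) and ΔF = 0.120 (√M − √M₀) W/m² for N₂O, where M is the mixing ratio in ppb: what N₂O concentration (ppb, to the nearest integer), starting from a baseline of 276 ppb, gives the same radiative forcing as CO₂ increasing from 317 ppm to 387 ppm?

CO₂ forcing: 5.35 × ln(387/317) = 5.35 × 0.199523 = 1.06745 W/m².
Set 0.120(√M − √276) = 1.06745: √M = 1.06745/0.120 + √276 = 8.8954 + 16.6132 = 25.5086.
M = (25.5086)² = 650.69 ppb.

M ≈ 651 ppb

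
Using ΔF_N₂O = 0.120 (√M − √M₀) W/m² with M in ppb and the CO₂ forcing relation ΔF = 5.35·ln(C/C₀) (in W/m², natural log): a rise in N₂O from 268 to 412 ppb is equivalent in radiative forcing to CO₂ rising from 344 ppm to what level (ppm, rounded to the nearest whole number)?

N₂O forcing: 0.120 × (√412 − √268) = 0.120 × (20.2978 − 16.3707) = 0.120 × 3.9271 = 0.47125 W/m².
Set 5.35 ln(C/344) = 0.47125: ln(C/344) = 0.47125/5.35 = 0.08808, so C = 344 × e^0.08808 = 344 × 1.09208 = 375.68 ppm.

C ≈ 376 ppm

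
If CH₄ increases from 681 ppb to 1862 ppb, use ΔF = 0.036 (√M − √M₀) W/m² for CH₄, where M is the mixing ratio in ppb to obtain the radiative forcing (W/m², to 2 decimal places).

ΔF = 0.61 W/m²

CH₄: 0.036 × (√1862 − √681) = 0.036 × (43.1509 − 26.0960) = 0.036 × 17.0549 = 0.6140 W/m².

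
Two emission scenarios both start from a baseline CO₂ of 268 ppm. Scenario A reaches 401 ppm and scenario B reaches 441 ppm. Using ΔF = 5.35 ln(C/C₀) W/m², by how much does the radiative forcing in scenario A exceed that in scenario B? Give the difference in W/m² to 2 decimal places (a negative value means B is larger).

ΔF_A = 5.35 ln(401/268) = 5.35 × 0.40297 = 2.1559 W/m².
ΔF_B = 5.35 ln(441/268) = 5.35 × 0.49806 = 2.6646 W/m².
Difference: 2.1559 − 2.6646 = -0.5087 W/m².
(Equivalently, ΔF_A − ΔF_B = 5.35 ln(401/441) = 5.35 × -0.09508 = -0.5087 W/m².)

ΔF_A − ΔF_B = -0.51 W/m²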